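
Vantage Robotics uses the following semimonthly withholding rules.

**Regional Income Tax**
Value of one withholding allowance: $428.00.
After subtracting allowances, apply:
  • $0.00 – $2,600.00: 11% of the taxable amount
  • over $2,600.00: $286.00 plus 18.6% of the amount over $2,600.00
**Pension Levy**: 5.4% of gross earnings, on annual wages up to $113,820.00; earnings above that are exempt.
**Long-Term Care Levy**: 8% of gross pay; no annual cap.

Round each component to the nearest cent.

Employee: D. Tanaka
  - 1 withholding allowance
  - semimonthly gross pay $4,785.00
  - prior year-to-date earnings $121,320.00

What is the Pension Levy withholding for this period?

Pension Levy: YTD $121,320.00 ≥ cap $113,820.00 → $0.00

$0.00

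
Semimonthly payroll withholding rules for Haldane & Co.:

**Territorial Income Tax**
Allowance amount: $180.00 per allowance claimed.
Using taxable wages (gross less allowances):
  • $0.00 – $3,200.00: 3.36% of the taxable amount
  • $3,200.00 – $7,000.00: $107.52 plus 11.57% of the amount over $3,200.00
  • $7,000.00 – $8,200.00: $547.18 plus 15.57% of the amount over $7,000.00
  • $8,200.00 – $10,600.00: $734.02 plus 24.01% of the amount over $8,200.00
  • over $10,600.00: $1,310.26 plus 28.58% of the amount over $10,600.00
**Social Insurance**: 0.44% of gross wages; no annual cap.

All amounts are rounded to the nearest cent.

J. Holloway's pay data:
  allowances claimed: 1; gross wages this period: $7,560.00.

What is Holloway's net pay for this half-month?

$6,920.39

Territorial Income Tax: taxable = $7,560.00 − 1×$180.00 = $7,380.00
  $547.18 + 15.57% × ($7,380.00 − $7,000.00) = $547.18 + 15.57% × $380.00 = $606.35
Social Insurance: 0.44% × $7,560.00 = $33.26
Total withheld: $606.35 + $33.26 = $639.61
Net pay: $7,560.00 − $639.61 = $6,920.39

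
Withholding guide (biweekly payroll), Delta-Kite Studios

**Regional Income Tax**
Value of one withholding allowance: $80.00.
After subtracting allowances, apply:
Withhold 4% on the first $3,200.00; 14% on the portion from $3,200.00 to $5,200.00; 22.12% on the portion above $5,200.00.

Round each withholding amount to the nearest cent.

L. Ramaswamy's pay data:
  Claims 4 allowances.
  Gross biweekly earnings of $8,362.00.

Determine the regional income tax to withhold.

Regional Income Tax: taxable = $8,362.00 − 4×$80.00 = $8,042.00
  $408.00 + 22.12% × ($8,042.00 − $5,200.00) = $408.00 + 22.12% × $2,842.00 = $1,036.65

$1,036.65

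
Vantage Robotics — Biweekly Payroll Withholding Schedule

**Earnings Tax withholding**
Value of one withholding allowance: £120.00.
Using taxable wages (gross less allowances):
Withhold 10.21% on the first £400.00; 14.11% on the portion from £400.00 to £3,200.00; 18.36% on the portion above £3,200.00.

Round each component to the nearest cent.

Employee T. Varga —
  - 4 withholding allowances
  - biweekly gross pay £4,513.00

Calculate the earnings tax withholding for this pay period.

Earnings Tax: taxable = £4,513.00 − 4×£120.00 = £4,033.00
  £435.92 + 18.36% × (£4,033.00 − £3,200.00) = £435.92 + 18.36% × £833.00 = £588.86

£588.86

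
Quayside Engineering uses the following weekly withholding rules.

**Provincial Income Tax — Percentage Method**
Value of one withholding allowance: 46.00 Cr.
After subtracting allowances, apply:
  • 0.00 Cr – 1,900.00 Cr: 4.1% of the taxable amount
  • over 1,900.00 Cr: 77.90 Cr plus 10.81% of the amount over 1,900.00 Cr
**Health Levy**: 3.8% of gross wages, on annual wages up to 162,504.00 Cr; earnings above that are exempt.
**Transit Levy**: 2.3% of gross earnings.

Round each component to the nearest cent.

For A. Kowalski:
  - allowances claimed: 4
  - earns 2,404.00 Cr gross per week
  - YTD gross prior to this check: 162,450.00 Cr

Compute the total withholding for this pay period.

169.83 Cr

Provincial Income Tax: taxable = 2,404.00 Cr − 4×46.00 Cr = 2,220.00 Cr
  77.90 Cr + 10.81% × (2,220.00 Cr − 1,900.00 Cr) = 77.90 Cr + 10.81% × 320.00 Cr = 112.49 Cr
Health Levy: cap 162,504.00 Cr − YTD 162,450.00 Cr = 54.00 Cr subject; 3.8% × 54.00 Cr = 2.05 Cr
Transit Levy: 2.3% × 2,404.00 Cr = 55.29 Cr
Total: 112.49 Cr + 2.05 Cr + 55.29 Cr = 169.83 Cr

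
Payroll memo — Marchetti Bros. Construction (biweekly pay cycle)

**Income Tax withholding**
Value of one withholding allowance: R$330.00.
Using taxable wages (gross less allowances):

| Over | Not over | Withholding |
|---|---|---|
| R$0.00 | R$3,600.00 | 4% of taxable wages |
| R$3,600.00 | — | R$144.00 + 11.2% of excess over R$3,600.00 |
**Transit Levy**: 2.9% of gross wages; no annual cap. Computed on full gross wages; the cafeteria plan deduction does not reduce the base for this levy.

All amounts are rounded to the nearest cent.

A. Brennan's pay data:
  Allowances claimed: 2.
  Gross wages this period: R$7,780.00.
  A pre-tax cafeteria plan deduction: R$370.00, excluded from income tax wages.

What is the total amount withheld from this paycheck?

R$722.42

Income Tax: taxable = R$7,780.00 − R$370.00 − 2×R$330.00 = R$6,750.00
  R$144.00 + 11.2% × (R$6,750.00 − R$3,600.00) = R$144.00 + 11.2% × R$3,150.00 = R$496.80
Transit Levy: 2.9% × R$7,780.00 = R$225.62
Total: R$496.80 + R$225.62 = R$722.42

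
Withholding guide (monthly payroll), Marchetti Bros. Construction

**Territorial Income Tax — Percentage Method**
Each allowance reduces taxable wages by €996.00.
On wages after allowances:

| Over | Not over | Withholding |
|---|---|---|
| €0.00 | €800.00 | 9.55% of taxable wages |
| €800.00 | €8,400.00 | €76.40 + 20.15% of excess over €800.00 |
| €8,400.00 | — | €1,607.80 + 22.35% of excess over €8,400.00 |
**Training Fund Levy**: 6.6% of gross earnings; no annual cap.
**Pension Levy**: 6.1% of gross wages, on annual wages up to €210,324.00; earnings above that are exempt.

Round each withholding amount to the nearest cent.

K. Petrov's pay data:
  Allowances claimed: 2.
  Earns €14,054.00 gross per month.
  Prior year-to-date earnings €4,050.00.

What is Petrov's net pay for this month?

€9,842.89

Territorial Income Tax: taxable = €14,054.00 − 2×€996.00 = €12,062.00
  €1,607.80 + 22.35% × (€12,062.00 − €8,400.00) = €1,607.80 + 22.35% × €3,662.00 = €2,426.26
Training Fund Levy: 6.6% × €14,054.00 = €927.56
Pension Levy: 6.1% × €14,054.00 = €857.29
Total withheld: €2,426.26 + €927.56 + €857.29 = €4,211.11
Net pay: €14,054.00 − €4,211.11 = €9,842.89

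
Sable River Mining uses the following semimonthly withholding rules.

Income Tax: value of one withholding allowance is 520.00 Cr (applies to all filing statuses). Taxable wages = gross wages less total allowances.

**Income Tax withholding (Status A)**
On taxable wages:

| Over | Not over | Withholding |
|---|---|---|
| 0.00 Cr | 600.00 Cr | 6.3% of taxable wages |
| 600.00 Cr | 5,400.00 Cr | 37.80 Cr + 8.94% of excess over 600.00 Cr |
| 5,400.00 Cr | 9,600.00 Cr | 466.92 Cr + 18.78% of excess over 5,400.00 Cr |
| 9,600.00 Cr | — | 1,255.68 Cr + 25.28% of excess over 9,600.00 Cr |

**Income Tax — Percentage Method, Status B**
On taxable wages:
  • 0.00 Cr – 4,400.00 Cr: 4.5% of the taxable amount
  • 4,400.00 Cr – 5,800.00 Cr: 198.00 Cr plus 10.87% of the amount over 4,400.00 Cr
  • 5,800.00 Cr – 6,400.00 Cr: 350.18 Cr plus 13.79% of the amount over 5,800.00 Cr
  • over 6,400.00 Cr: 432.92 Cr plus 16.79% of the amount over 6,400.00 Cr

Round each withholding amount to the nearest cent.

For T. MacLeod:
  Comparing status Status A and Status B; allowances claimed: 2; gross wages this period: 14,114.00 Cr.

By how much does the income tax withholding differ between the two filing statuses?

Income Tax (Status A): taxable = 14,114.00 Cr − 2×520.00 Cr = 13,074.00 Cr
  1,255.68 Cr + 25.28% × (13,074.00 Cr − 9,600.00 Cr) = 1,255.68 Cr + 25.28% × 3,474.00 Cr = 2,133.91 Cr
Income Tax (Status B): taxable = 14,114.00 Cr − 2×520.00 Cr = 13,074.00 Cr
  432.92 Cr + 16.79% × (13,074.00 Cr − 6,400.00 Cr) = 432.92 Cr + 16.79% × 6,674.00 Cr = 1,553.48 Cr
Difference: |2,133.91 Cr − 1,553.48 Cr| = 580.43 Cr (higher under Status A)

580.43 Cr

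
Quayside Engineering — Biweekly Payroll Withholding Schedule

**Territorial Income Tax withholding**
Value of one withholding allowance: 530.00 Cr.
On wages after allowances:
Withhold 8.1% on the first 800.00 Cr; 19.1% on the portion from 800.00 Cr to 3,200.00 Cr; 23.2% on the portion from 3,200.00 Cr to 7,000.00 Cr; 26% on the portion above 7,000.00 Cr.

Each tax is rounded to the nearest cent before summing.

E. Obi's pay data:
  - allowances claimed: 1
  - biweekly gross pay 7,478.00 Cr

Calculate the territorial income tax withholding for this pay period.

Territorial Income Tax: taxable = 7,478.00 Cr − 1×530.00 Cr = 6,948.00 Cr
  523.20 Cr + 23.2% × (6,948.00 Cr − 3,200.00 Cr) = 523.20 Cr + 23.2% × 3,748.00 Cr = 1,392.74 Cr

1,392.74 Cr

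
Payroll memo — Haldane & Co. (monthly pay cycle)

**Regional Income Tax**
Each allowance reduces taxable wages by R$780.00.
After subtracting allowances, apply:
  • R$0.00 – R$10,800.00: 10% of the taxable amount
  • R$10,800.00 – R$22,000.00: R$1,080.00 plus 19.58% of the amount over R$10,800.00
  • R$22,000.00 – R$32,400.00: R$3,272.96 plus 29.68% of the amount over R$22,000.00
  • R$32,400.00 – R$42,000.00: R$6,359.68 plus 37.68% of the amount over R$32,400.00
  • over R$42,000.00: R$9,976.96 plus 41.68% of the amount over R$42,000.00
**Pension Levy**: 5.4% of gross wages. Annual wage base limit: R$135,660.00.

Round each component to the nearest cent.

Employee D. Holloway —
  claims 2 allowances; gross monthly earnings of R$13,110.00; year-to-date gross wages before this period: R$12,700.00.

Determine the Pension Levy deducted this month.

Pension Levy: 5.4% × R$13,110.00 = R$707.94

R$707.94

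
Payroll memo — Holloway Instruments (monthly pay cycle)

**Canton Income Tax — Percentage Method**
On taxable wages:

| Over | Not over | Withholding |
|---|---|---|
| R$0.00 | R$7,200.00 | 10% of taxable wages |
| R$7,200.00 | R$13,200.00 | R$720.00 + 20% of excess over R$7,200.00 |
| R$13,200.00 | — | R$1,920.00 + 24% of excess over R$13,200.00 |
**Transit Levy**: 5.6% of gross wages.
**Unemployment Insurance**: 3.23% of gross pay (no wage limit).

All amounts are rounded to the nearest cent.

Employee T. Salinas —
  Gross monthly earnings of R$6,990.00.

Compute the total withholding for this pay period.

R$1,316.22

Canton Income Tax: taxable = R$6,990.00
  10% × R$6,990.00 = R$699.00
Transit Levy: 5.6% × R$6,990.00 = R$391.44
Unemployment Insurance: 3.23% × R$6,990.00 = R$225.78
Total: R$699.00 + R$391.44 + R$225.78 = R$1,316.22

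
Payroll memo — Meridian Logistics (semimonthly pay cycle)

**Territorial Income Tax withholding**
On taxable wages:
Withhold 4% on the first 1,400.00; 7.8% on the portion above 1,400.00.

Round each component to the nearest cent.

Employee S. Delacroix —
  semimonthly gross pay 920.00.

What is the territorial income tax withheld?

36.80

Territorial Income Tax: taxable = 920.00
  4% × 920.00 = 36.80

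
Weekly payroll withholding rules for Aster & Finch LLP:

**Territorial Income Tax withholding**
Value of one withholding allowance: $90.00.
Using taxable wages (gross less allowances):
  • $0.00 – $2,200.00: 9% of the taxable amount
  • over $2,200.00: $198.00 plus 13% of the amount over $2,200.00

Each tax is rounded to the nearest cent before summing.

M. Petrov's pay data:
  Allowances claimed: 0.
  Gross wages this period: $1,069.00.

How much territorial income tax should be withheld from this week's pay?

Territorial Income Tax: taxable = $1,069.00
  9% × $1,069.00 = $96.21

$96.21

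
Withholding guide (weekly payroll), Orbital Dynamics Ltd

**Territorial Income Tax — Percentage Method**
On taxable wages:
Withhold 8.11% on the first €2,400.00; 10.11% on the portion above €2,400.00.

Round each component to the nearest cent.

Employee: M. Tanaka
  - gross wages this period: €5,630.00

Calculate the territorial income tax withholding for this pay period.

Territorial Income Tax: taxable = €5,630.00
  €194.64 + 10.11% × (€5,630.00 − €2,400.00) = €194.64 + 10.11% × €3,230.00 = €521.19

€521.19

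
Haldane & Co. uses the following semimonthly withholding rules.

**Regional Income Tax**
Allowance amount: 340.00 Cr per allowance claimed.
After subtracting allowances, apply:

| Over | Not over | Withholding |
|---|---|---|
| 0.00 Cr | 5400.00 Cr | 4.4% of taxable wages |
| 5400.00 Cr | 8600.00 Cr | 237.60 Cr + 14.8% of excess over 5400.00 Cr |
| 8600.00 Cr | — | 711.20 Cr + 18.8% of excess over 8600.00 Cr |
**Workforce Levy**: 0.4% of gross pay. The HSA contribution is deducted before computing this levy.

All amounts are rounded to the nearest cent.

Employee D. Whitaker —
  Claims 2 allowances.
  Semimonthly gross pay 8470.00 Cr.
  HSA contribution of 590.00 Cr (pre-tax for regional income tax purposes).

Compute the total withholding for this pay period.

Regional Income Tax: taxable = 8470.00 Cr − 590.00 Cr − 2×340.00 Cr = 7200.00 Cr
  237.60 Cr + 14.8% × (7200.00 Cr − 5400.00 Cr) = 237.60 Cr + 14.8% × 1800.00 Cr = 504.00 Cr
Workforce Levy: 0.4% × 7880.00 Cr = 31.52 Cr
Total: 504.00 Cr + 31.52 Cr = 535.52 Cr

535.52 Cr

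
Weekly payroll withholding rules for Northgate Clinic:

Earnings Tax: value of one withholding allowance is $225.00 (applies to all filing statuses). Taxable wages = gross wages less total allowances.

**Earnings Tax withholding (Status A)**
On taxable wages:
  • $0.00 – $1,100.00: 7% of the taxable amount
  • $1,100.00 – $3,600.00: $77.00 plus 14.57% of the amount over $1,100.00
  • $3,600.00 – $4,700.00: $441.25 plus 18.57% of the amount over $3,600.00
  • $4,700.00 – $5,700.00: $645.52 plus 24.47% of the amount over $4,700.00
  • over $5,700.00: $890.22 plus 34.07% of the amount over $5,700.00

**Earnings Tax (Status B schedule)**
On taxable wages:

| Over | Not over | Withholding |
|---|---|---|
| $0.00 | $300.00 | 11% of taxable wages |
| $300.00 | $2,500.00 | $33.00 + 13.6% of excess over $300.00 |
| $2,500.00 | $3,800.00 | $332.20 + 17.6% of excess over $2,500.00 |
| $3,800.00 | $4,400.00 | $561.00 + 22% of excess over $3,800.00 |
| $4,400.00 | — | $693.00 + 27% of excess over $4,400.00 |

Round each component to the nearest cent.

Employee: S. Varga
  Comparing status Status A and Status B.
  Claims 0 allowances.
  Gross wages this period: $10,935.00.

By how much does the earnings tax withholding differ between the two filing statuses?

$216.33

Earnings Tax (Status A): taxable = $10,935.00
  $890.22 + 34.07% × ($10,935.00 − $5,700.00) = $890.22 + 34.07% × $5,235.00 = $2,673.78
Earnings Tax (Status B): taxable = $10,935.00
  $693.00 + 27% × ($10,935.00 − $4,400.00) = $693.00 + 27% × $6,535.00 = $2,457.45
Difference: |$2,673.78 − $2,457.45| = $216.33 (higher under Status A)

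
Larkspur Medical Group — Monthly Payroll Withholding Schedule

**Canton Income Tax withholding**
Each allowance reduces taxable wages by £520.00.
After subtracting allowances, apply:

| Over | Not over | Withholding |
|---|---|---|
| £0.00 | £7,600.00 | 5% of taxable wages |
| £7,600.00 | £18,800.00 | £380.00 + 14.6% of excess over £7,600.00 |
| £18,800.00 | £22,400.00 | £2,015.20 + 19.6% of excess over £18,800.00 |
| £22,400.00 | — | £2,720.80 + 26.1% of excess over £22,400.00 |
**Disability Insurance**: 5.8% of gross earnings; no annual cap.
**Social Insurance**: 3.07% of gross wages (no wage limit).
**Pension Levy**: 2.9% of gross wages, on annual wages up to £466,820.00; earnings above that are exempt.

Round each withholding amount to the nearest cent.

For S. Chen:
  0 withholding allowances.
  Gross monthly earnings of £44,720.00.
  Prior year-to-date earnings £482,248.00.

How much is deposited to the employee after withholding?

Canton Income Tax: taxable = £44,720.00
  £2,720.80 + 26.1% × (£44,720.00 − £22,400.00) = £2,720.80 + 26.1% × £22,320.00 = £8,546.32
Disability Insurance: 5.8% × £44,720.00 = £2,593.76
Social Insurance: 3.07% × £44,720.00 = £1,372.90
Pension Levy: YTD £482,248.00 ≥ cap £466,820.00 → £0.00
Total withheld: £8,546.32 + £2,593.76 + £1,372.90 + £0.00 = £12,512.98
Net pay: £44,720.00 − £12,512.98 = £32,207.02

£32,207.02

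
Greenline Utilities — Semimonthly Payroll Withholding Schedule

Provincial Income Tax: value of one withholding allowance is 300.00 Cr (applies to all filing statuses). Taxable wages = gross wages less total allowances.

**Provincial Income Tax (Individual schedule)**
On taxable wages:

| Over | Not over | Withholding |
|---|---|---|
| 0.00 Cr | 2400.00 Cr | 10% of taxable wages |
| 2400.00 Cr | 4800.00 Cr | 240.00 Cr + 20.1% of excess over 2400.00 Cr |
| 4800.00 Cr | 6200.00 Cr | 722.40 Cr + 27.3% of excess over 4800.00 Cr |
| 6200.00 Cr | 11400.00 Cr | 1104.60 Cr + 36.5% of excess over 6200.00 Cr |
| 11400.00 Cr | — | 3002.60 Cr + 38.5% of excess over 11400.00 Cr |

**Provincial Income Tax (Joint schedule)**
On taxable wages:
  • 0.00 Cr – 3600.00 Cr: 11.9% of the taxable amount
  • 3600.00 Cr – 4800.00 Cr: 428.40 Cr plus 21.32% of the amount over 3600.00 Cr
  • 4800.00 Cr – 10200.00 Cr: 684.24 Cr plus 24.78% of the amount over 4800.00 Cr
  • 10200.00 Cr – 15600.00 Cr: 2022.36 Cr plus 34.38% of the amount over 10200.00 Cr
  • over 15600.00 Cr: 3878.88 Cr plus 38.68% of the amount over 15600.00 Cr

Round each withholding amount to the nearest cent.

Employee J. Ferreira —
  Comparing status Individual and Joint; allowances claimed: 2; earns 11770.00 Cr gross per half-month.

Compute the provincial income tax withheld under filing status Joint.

2355.85 Cr

Provincial Income Tax (Joint): taxable = 11770.00 Cr − 2×300.00 Cr = 11170.00 Cr
  2022.36 Cr + 34.38% × (11170.00 Cr − 10200.00 Cr) = 2022.36 Cr + 34.38% × 970.00 Cr = 2355.85 Cr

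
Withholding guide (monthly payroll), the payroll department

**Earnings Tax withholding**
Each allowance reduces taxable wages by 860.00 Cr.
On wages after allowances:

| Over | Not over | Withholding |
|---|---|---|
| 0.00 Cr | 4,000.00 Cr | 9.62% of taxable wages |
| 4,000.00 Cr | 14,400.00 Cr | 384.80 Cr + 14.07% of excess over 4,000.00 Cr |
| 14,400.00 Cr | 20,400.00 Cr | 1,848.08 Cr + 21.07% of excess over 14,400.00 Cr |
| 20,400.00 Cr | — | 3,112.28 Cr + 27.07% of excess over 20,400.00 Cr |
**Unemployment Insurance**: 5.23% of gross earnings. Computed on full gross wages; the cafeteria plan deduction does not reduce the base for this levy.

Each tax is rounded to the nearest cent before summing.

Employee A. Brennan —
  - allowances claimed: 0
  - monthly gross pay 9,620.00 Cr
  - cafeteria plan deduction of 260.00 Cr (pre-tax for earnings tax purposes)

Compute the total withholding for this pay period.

Earnings Tax: taxable = 9,620.00 Cr − 260.00 Cr = 9,360.00 Cr
  384.80 Cr + 14.07% × (9,360.00 Cr − 4,000.00 Cr) = 384.80 Cr + 14.07% × 5,360.00 Cr = 1,138.95 Cr
Unemployment Insurance: 5.23% × 9,620.00 Cr = 503.13 Cr
Total: 1,138.95 Cr + 503.13 Cr = 1,642.08 Cr

1,642.08 Cr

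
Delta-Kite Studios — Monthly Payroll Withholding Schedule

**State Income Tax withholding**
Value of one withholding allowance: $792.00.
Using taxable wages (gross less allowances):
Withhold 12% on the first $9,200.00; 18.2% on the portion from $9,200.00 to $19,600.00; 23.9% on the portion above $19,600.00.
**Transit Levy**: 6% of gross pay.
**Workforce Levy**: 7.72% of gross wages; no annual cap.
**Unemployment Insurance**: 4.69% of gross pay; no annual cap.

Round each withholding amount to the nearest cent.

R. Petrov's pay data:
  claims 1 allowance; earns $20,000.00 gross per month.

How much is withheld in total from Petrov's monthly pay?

State Income Tax: taxable = $20,000.00 − 1×$792.00 = $19,208.00
  $1,104.00 + 18.2% × ($19,208.00 − $9,200.00) = $1,104.00 + 18.2% × $10,008.00 = $2,925.46
Transit Levy: 6% × $20,000.00 = $1,200.00
Workforce Levy: 7.72% × $20,000.00 = $1,544.00
Unemployment Insurance: 4.69% × $20,000.00 = $938.00
Total: $2,925.46 + $1,200.00 + $1,544.00 + $938.00 = $6,607.46

$6,607.46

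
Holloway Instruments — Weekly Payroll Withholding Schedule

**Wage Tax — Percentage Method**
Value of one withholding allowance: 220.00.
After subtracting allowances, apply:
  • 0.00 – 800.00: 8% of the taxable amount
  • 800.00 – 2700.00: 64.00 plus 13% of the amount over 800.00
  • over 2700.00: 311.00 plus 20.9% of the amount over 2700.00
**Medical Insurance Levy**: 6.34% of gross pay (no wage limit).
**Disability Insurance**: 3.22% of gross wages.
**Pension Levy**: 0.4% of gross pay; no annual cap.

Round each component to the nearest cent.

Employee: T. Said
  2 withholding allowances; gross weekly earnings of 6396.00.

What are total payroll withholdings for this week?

Wage Tax: taxable = 6396.00 − 2×220.00 = 5956.00
  311.00 + 20.9% × (5956.00 − 2700.00) = 311.00 + 20.9% × 3256.00 = 991.50
Medical Insurance Levy: 6.34% × 6396.00 = 405.51
Disability Insurance: 3.22% × 6396.00 = 205.95
Pension Levy: 0.4% × 6396.00 = 25.58
Total: 991.50 + 405.51 + 205.95 + 25.58 = 1628.54

1628.54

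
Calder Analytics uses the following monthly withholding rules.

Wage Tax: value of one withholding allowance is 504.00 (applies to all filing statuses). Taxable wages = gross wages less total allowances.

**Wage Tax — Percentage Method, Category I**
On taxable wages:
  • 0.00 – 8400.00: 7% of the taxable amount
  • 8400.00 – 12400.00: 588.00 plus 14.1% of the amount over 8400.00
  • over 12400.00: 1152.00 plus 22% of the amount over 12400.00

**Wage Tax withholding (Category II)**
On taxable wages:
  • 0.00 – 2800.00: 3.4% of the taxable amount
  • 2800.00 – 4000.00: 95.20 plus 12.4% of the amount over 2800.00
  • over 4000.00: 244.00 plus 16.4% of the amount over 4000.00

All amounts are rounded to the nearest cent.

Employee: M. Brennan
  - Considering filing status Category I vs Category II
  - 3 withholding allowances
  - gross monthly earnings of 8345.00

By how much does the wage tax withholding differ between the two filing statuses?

230.30

Wage Tax (Category I): taxable = 8345.00 − 3×504.00 = 6833.00
  7% × 6833.00 = 478.31
Wage Tax (Category II): taxable = 8345.00 − 3×504.00 = 6833.00
  244.00 + 16.4% × (6833.00 − 4000.00) = 244.00 + 16.4% × 2833.00 = 708.61
Difference: |478.31 − 708.61| = 230.30 (higher under Category II)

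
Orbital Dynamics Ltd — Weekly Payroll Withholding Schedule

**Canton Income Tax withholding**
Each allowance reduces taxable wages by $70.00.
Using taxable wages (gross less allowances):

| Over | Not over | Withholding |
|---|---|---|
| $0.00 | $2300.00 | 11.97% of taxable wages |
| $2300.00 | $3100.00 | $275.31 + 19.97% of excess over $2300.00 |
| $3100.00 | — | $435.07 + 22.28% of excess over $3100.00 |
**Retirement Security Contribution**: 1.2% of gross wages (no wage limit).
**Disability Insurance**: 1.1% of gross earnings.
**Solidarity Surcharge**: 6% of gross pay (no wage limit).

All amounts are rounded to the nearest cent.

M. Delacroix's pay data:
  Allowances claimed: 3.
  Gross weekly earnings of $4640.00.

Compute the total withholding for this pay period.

Canton Income Tax: taxable = $4640.00 − 3×$70.00 = $4430.00
  $435.07 + 22.28% × ($4430.00 − $3100.00) = $435.07 + 22.28% × $1330.00 = $731.39
Retirement Security Contribution: 1.2% × $4640.00 = $55.68
Disability Insurance: 1.1% × $4640.00 = $51.04
Solidarity Surcharge: 6% × $4640.00 = $278.40
Total: $731.39 + $55.68 + $51.04 + $278.40 = $1116.51

$1116.51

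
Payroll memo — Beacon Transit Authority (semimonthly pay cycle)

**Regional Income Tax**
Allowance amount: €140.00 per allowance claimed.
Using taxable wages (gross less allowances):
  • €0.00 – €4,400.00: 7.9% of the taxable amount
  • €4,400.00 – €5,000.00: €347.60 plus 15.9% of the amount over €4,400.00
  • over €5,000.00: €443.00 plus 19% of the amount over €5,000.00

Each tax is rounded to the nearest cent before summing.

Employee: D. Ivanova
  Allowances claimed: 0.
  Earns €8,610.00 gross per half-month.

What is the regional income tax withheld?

Regional Income Tax: taxable = €8,610.00
  €443.00 + 19% × (€8,610.00 − €5,000.00) = €443.00 + 19% × €3,610.00 = €1,128.90

€1,128.90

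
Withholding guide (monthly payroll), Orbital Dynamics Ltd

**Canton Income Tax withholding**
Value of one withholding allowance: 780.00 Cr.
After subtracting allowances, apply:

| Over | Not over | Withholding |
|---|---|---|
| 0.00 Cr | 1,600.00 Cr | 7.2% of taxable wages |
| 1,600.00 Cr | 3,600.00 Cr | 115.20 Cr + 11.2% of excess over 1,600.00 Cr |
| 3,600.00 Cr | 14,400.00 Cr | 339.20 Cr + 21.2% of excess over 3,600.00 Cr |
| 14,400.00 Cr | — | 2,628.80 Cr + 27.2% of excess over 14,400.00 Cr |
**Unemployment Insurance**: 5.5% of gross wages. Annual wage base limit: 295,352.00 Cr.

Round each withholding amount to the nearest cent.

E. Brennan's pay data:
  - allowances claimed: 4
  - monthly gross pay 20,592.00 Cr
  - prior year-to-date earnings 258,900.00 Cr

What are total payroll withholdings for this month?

Canton Income Tax: taxable = 20,592.00 Cr − 4×780.00 Cr = 17,472.00 Cr
  2,628.80 Cr + 27.2% × (17,472.00 Cr − 14,400.00 Cr) = 2,628.80 Cr + 27.2% × 3,072.00 Cr = 3,464.38 Cr
Unemployment Insurance: 5.5% × 20,592.00 Cr = 1,132.56 Cr
Total: 3,464.38 Cr + 1,132.56 Cr = 4,596.94 Cr

4,596.94 Cr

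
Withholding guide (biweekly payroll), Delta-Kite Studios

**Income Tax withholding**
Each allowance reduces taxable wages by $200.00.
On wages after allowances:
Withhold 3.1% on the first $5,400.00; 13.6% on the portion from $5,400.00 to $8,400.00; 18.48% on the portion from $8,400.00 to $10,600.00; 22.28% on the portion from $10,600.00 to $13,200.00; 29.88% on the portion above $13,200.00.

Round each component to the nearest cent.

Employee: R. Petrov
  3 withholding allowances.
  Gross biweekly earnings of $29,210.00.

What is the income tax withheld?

Income Tax: taxable = $29,210.00 − 3×$200.00 = $28,610.00
  $1,561.24 + 29.88% × ($28,610.00 − $13,200.00) = $1,561.24 + 29.88% × $15,410.00 = $6,165.75

$6,165.75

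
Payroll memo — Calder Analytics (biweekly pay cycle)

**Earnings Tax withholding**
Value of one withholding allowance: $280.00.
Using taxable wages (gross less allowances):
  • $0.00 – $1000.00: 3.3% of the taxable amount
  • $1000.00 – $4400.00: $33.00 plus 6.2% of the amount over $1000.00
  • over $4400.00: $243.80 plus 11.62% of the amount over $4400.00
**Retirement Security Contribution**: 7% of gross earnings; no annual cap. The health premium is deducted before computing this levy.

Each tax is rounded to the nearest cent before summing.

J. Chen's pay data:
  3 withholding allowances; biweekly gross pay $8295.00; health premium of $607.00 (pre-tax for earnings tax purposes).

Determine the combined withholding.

$1066.42

Earnings Tax: taxable = $8295.00 − $607.00 − 3×$280.00 = $6848.00
  $243.80 + 11.62% × ($6848.00 − $4400.00) = $243.80 + 11.62% × $2448.00 = $528.26
Retirement Security Contribution: 7% × $7688.00 = $538.16
Total: $528.26 + $538.16 = $1066.42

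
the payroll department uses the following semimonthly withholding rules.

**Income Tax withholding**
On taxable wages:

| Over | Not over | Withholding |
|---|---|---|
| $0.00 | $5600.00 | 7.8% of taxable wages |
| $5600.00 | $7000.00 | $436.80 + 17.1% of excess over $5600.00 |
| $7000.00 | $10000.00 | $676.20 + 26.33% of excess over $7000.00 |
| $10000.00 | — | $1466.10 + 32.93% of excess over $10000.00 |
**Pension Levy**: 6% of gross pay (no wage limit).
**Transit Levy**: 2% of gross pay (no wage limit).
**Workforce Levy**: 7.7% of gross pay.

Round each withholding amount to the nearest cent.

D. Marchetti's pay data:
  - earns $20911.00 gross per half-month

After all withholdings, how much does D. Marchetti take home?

$12568.88

Income Tax: taxable = $20911.00
  $1466.10 + 32.93% × ($20911.00 − $10000.00) = $1466.10 + 32.93% × $10911.00 = $5059.09
Pension Levy: 6% × $20911.00 = $1254.66
Transit Levy: 2% × $20911.00 = $418.22
Workforce Levy: 7.7% × $20911.00 = $1610.15
Total withheld: $5059.09 + $1254.66 + $418.22 + $1610.15 = $8342.12
Net pay: $20911.00 − $8342.12 = $12568.88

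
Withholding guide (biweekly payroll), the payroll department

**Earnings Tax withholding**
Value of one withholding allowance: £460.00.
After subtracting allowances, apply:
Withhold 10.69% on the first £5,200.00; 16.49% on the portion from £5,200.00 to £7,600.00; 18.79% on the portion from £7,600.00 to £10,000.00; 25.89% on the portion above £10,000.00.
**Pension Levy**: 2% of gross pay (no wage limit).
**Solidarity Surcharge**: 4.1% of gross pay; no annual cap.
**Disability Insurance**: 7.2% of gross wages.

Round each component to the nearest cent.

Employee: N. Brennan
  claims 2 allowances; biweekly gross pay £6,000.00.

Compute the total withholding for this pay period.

Earnings Tax: taxable = £6,000.00 − 2×£460.00 = £5,080.00
  10.69% × £5,080.00 = £543.05
Pension Levy: 2% × £6,000.00 = £120.00
Solidarity Surcharge: 4.1% × £6,000.00 = £246.00
Disability Insurance: 7.2% × £6,000.00 = £432.00
Total: £543.05 + £120.00 + £246.00 + £432.00 = £1,341.05

£1,341.05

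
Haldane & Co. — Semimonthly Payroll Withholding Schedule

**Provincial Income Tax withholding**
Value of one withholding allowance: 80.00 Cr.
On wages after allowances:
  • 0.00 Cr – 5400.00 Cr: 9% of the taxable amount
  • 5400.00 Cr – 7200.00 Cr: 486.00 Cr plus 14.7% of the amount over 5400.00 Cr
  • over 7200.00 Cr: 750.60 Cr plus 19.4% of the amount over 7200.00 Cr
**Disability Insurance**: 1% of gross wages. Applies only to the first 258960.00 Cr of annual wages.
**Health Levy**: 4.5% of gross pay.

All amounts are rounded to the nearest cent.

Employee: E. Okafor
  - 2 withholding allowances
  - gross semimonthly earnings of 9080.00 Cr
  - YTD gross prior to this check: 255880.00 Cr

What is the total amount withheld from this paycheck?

1523.68 Cr

Provincial Income Tax: taxable = 9080.00 Cr − 2×80.00 Cr = 8920.00 Cr
  750.60 Cr + 19.4% × (8920.00 Cr − 7200.00 Cr) = 750.60 Cr + 19.4% × 1720.00 Cr = 1084.28 Cr
Disability Insurance: cap 258960.00 Cr − YTD 255880.00 Cr = 3080.00 Cr subject; 1% × 3080.00 Cr = 30.80 Cr
Health Levy: 4.5% × 9080.00 Cr = 408.60 Cr
Total: 1084.28 Cr + 30.80 Cr + 408.60 Cr = 1523.68 Cr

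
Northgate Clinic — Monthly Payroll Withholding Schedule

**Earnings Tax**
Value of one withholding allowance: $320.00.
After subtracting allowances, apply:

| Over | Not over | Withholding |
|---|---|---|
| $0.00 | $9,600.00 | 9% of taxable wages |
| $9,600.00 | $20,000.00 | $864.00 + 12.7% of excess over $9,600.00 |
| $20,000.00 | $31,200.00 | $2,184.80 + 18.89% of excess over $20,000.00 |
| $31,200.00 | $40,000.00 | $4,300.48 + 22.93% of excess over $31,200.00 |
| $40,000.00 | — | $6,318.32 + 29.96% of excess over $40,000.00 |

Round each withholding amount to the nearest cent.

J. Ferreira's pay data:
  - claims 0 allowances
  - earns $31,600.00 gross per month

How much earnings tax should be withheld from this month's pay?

Earnings Tax: taxable = $31,600.00
  $4,300.48 + 22.93% × ($31,600.00 − $31,200.00) = $4,300.48 + 22.93% × $400.00 = $4,392.20

$4,392.20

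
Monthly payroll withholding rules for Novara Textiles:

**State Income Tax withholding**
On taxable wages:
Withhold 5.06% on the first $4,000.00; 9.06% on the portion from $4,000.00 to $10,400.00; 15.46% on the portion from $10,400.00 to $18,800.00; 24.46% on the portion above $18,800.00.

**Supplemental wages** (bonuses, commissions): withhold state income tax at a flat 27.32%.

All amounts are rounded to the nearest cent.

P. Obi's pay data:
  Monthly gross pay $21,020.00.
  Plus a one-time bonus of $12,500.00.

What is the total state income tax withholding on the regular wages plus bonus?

$6,038.89

State Income Tax: taxable = $21,020.00
  $2,080.88 + 24.46% × ($21,020.00 − $18,800.00) = $2,080.88 + 24.46% × $2,220.00 = $2,623.89
Supplemental (27.32% flat on bonus): 27.32% × $12,500.00 = $3,415.00
Total state income tax: $2,623.89 + $3,415.00 = $6,038.89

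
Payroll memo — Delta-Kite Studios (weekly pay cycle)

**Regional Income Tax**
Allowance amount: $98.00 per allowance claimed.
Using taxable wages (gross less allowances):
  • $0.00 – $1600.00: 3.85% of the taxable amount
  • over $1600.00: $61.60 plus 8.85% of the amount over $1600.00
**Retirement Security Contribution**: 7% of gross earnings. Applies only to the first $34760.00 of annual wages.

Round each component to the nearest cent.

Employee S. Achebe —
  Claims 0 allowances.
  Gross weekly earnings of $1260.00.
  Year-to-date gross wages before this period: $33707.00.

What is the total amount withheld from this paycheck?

Regional Income Tax: taxable = $1260.00
  3.85% × $1260.00 = $48.51
Retirement Security Contribution: cap $34760.00 − YTD $33707.00 = $1053.00 subject; 7% × $1053.00 = $73.71
Total: $48.51 + $73.71 = $122.22

$122.22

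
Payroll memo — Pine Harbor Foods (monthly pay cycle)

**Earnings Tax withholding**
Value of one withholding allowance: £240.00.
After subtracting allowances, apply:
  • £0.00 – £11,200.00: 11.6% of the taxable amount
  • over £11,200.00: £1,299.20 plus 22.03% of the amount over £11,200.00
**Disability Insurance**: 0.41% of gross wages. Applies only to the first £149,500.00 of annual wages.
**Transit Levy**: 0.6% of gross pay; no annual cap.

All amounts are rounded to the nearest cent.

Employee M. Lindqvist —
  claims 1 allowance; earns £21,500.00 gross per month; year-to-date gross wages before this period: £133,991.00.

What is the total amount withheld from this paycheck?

Earnings Tax: taxable = £21,500.00 − 1×£240.00 = £21,260.00
  £1,299.20 + 22.03% × (£21,260.00 − £11,200.00) = £1,299.20 + 22.03% × £10,060.00 = £3,515.42
Disability Insurance: cap £149,500.00 − YTD £133,991.00 = £15,509.00 subject; 0.41% × £15,509.00 = £63.59
Transit Levy: 0.6% × £21,500.00 = £129.00
Total: £3,515.42 + £63.59 + £129.00 = £3,708.01

£3,708.01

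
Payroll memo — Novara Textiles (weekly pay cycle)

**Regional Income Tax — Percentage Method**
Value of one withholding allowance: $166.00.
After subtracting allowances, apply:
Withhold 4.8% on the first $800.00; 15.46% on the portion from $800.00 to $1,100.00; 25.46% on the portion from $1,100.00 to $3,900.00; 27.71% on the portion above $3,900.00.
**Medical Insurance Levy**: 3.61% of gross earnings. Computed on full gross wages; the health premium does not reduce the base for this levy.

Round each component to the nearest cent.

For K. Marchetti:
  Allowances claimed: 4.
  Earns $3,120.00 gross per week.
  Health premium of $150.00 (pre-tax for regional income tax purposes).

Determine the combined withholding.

$504.46

Regional Income Tax: taxable = $3,120.00 − $150.00 − 4×$166.00 = $2,306.00
  $84.78 + 25.46% × ($2,306.00 − $1,100.00) = $84.78 + 25.46% × $1,206.00 = $391.83
Medical Insurance Levy: 3.61% × $3,120.00 = $112.63
Total: $391.83 + $112.63 = $504.46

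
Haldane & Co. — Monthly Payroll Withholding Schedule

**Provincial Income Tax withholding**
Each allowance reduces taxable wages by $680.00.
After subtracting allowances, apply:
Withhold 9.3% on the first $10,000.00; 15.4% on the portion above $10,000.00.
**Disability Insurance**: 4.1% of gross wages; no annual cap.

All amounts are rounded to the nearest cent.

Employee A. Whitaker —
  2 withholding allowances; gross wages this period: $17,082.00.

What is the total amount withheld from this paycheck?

$2,511.55

Provincial Income Tax: taxable = $17,082.00 − 2×$680.00 = $15,722.00
  $930.00 + 15.4% × ($15,722.00 − $10,000.00) = $930.00 + 15.4% × $5,722.00 = $1,811.19
Disability Insurance: 4.1% × $17,082.00 = $700.36
Total: $1,811.19 + $700.36 = $2,511.55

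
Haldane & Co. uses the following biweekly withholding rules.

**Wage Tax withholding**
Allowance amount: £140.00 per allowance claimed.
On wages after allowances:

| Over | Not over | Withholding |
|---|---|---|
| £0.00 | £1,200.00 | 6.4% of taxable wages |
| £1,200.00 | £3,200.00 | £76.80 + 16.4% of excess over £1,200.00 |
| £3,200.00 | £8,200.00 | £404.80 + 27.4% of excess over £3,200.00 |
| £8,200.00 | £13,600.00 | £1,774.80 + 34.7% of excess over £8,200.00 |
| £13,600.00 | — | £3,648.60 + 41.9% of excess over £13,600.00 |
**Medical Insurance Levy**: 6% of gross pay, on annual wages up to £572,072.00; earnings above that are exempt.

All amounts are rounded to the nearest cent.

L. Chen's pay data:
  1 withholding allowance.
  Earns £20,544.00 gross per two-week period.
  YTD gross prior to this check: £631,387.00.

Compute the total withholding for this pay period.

Wage Tax: taxable = £20,544.00 − 1×£140.00 = £20,404.00
  £3,648.60 + 41.9% × (£20,404.00 − £13,600.00) = £3,648.60 + 41.9% × £6,804.00 = £6,499.48
Medical Insurance Levy: YTD £631,387.00 ≥ cap £572,072.00 → £0.00
Total: £6,499.48 + £0.00 = £6,499.48

£6,499.48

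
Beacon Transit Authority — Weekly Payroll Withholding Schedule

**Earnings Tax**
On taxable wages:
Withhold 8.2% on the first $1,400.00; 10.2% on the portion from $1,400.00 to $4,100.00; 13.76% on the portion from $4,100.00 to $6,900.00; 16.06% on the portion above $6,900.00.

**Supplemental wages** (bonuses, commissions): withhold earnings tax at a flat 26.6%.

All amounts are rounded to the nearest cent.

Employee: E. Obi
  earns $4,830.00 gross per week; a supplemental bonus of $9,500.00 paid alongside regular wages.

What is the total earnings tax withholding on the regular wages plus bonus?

Earnings Tax: taxable = $4,830.00
  $390.20 + 13.76% × ($4,830.00 − $4,100.00) = $390.20 + 13.76% × $730.00 = $490.65
Supplemental (26.6% flat on bonus): 26.6% × $9,500.00 = $2,527.00
Total earnings tax: $490.65 + $2,527.00 = $3,017.65

$3,017.65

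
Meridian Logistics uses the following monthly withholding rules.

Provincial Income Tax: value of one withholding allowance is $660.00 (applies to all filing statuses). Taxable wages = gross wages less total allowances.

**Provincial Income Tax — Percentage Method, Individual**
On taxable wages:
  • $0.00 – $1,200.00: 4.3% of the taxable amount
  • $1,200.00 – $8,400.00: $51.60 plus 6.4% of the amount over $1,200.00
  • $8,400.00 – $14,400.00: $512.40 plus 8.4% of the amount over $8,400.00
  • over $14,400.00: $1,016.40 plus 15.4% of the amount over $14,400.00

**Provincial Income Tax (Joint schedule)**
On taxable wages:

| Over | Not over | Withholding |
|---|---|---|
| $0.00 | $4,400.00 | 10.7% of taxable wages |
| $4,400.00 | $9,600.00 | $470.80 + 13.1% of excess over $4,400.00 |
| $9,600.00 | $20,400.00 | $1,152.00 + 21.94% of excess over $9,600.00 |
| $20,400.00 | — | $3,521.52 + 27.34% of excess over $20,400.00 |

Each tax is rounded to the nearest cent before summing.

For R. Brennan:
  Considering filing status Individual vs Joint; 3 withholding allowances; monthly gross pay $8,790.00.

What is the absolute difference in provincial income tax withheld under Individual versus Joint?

Provincial Income Tax (Individual): taxable = $8,790.00 − 3×$660.00 = $6,810.00
  $51.60 + 6.4% × ($6,810.00 − $1,200.00) = $51.60 + 6.4% × $5,610.00 = $410.64
Provincial Income Tax (Joint): taxable = $8,790.00 − 3×$660.00 = $6,810.00
  $470.80 + 13.1% × ($6,810.00 − $4,400.00) = $470.80 + 13.1% × $2,410.00 = $786.51
Difference: |$410.64 − $786.51| = $375.87 (higher under Joint)

$375.87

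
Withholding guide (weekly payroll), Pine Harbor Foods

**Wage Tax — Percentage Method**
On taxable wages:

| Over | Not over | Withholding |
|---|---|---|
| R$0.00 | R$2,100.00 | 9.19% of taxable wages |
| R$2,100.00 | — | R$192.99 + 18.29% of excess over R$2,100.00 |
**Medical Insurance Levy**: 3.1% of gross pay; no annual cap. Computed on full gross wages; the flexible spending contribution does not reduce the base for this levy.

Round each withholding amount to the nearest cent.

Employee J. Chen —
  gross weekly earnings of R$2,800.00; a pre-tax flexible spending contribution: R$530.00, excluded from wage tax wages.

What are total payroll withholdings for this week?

Wage Tax: taxable = R$2,800.00 − R$530.00 = R$2,270.00
  R$192.99 + 18.29% × (R$2,270.00 − R$2,100.00) = R$192.99 + 18.29% × R$170.00 = R$224.08
Medical Insurance Levy: 3.1% × R$2,800.00 = R$86.80
Total: R$224.08 + R$86.80 = R$310.88

R$310.88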